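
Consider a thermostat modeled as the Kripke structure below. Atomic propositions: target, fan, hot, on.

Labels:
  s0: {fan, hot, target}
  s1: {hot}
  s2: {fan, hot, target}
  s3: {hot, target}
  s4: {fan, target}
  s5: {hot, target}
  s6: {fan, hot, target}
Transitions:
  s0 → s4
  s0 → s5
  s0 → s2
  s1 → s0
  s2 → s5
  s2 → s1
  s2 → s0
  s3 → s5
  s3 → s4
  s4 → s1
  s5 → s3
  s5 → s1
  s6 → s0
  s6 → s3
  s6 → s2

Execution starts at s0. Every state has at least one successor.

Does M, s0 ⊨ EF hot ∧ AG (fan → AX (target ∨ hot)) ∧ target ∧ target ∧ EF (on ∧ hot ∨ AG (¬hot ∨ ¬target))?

States satisfying hot: {s0, s1, s2, s3, s5, s6}.
States satisfying EF hot: {s0, s1, s2, s3, s4, s5, s6}.
States satisfying fan → AX (target ∨ hot): {s0, s1, s2, s3, s4, s5, s6}.
States satisfying AG (fan → AX (target ∨ hot)): {s0, s1, s2, s3, s4, s5, s6}.
States satisfying target ∧ target: {s0, s2, s3, s4, s5, s6}.
States satisfying AG (fan → AX (target ∨ hot)) ∧ target ∧ target: {s0, s2, s3, s4, s5, s6}.
States satisfying on ∧ hot ∨ AG (¬hot ∨ ¬target): ∅.
States satisfying EF (on ∧ hot ∨ AG (¬hot ∨ ¬target)): ∅.
States satisfying EF hot ∧ AG (fan → AX (target ∨ hot)) ∧ target ∧ target ∧ EF (on ∧ hot ∨ AG (¬hot ∨ ¬target)): ∅.
s0 ∉ Sat(EF hot ∧ AG (fan → AX (target ∨ hot)) ∧ target ∧ target ∧ EF (on ∧ hot ∨ AG (¬hot ∨ ¬target))).

Violated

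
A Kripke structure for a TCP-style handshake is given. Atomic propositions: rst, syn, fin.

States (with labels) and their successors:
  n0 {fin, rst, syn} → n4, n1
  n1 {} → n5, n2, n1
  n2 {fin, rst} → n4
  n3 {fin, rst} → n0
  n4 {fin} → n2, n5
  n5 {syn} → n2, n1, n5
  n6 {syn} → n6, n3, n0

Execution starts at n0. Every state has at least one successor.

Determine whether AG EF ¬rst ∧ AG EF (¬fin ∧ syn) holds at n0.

States satisfying EF ¬rst: {n0, n1, n2, n3, n4, n5, n6}.
States satisfying AG EF ¬rst: {n0, n1, n2, n3, n4, n5, n6}.
States satisfying EF (¬fin ∧ syn): {n0, n1, n2, n3, n4, n5, n6}.
States satisfying AG EF (¬fin ∧ syn): {n0, n1, n2, n3, n4, n5, n6}.
States satisfying AG EF ¬rst ∧ AG EF (¬fin ∧ syn): {n0, n1, n2, n3, n4, n5, n6}.
n0 ∈ Sat(AG EF ¬rst ∧ AG EF (¬fin ∧ syn)).

Yes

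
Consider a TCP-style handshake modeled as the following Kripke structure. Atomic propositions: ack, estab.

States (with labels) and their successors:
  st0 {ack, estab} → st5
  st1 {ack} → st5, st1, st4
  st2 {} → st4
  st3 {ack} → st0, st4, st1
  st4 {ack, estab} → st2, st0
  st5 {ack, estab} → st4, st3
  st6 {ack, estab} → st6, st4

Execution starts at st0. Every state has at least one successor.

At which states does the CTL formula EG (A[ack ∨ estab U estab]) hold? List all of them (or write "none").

States satisfying A[ack ∨ estab U estab]: {st0, st4, st5, st6}.
States satisfying EG (A[ack ∨ estab U estab]): {st0, st4, st5, st6}.

{st0, st4, st5, st6}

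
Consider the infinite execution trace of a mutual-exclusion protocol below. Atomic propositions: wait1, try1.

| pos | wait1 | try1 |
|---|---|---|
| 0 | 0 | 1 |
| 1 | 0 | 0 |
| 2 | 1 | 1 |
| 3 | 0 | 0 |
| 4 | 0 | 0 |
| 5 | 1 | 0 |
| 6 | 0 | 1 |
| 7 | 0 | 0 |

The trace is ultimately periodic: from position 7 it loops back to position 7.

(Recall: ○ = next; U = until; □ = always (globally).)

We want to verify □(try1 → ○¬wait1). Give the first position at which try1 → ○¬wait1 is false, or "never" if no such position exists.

try1 → ○¬wait1 holds at every position 0..7, and those are all the positions the trace ever visits, so the invariant □(try1 → ○¬wait1) is never violated.

never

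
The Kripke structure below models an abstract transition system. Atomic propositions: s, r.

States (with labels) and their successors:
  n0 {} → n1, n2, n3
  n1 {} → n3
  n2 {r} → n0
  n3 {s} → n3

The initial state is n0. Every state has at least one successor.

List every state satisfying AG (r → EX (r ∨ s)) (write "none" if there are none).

States satisfying r → EX (r ∨ s): {n0, n1, n3}.
States satisfying AG (r → EX (r ∨ s)): {n1, n3}.

{n1, n3}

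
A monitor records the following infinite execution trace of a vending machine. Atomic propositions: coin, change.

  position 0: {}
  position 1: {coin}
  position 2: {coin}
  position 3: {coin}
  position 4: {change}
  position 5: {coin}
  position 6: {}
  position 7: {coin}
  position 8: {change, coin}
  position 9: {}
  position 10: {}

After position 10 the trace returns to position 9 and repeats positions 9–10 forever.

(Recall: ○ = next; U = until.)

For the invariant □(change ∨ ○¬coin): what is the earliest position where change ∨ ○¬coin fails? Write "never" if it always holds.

At position 0 the labels are {} and the next position 1 has {coin}, so change ∨ ○¬coin is false there. This is the first violation.

0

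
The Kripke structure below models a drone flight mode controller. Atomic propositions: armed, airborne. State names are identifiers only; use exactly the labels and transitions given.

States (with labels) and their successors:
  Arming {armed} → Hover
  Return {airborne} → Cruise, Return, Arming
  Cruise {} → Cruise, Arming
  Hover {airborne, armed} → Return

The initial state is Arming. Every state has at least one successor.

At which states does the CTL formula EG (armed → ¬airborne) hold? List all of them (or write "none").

States satisfying armed → ¬airborne: {Arming, Return, Cruise}.
States satisfying EG (armed → ¬airborne): {Return, Cruise}.

{Return, Cruise}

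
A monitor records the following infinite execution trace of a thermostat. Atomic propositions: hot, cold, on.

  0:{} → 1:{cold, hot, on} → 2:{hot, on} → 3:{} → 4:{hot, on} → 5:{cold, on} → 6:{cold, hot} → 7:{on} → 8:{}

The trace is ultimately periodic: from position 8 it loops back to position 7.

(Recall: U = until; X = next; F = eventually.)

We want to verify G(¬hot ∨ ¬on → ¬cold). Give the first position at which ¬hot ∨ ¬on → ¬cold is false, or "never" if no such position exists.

5

Check ¬hot ∨ ¬on → ¬cold at each position in order: 0 ✓, 1 ✓, 2 ✓, 3 ✓, 4 ✓.
At position 5 the labels are {cold, on}, so ¬hot ∨ ¬on → ¬cold is false there. This is the first violation.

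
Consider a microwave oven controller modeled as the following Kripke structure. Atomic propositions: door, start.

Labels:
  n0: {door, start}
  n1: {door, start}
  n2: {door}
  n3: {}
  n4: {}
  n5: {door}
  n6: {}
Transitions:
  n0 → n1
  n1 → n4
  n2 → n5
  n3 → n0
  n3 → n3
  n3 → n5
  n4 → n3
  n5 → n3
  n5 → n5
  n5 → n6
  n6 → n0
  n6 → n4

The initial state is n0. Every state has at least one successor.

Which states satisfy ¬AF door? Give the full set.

States satisfying door: {n0, n1, n2, n5}.
States satisfying AF door: {n0, n1, n2, n5}.
States satisfying ¬AF door: {n3, n4, n6}.

{n3, n4, n6}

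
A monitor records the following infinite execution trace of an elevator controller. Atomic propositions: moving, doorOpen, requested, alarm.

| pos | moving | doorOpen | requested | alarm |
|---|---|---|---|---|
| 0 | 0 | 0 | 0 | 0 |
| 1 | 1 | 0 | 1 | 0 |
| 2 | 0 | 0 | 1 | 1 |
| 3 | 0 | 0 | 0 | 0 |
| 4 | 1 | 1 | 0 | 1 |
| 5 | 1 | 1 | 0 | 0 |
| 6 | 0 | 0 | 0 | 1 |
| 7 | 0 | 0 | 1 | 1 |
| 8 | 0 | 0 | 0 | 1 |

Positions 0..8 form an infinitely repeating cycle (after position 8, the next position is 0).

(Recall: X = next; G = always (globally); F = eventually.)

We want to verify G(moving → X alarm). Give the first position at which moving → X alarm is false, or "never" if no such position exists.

Check moving → X alarm at each position in order: 0 ✓, 1 ✓, 2 ✓, 3 ✓.
At position 4 the labels are {alarm, doorOpen, moving} and the next position 5 has {doorOpen, moving}, so moving → X alarm is false there. This is the first violation.

4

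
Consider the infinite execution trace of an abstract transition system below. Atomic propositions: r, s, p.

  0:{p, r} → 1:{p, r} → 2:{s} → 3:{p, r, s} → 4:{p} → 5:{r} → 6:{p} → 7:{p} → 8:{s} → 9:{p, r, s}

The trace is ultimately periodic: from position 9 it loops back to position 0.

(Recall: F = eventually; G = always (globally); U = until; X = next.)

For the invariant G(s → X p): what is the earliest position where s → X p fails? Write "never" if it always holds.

s → X p holds at every position 0..9, and those are all the positions the trace ever visits, so the invariant G(s → X p) is never violated.

never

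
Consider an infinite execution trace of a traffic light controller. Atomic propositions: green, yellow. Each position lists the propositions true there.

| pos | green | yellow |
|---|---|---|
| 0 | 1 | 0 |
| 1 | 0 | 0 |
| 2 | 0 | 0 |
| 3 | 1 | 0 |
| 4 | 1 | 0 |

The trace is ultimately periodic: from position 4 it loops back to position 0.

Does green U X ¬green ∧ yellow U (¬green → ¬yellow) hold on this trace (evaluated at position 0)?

Walking from position 0: X ¬green first holds at position 0, and green holds at every earlier position along the way, so green U X ¬green holds.
Walking from position 0: ¬green → ¬yellow first holds at position 0, and yellow holds at every earlier position along the way, so yellow U (¬green → ¬yellow) holds.
At position 0: green U X ¬green is true; yellow U (¬green → ¬yellow) is true; so green U X ¬green ∧ yellow U (¬green → ¬yellow) is true.

Holds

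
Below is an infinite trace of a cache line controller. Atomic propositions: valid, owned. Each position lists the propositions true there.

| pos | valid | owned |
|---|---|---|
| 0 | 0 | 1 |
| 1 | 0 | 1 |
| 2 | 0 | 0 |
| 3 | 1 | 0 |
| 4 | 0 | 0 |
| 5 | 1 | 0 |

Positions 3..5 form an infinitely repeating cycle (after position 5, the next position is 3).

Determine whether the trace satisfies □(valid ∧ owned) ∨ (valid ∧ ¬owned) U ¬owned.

valid ∧ owned must hold at every position from 0 onward. It fails at position 0, so □(valid ∧ owned) is false.
Walking from position 0: at position 0, ¬owned has not yet held and valid ∧ ¬owned fails, so (valid ∧ ¬owned) U ¬owned is false.
At position 0: □(valid ∧ owned) is false; (valid ∧ ¬owned) U ¬owned is false; so □(valid ∧ owned) ∨ (valid ∧ ¬owned) U ¬owned is false.

No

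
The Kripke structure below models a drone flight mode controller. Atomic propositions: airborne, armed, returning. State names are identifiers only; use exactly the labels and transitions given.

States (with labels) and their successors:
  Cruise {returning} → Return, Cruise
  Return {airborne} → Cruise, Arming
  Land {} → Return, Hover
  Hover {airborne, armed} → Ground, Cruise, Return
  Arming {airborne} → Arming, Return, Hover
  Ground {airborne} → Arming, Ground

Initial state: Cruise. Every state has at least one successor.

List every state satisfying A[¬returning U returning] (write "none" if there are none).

{Cruise}

States satisfying ¬returning: {Return, Land, Hover, Arming, Ground}.
States satisfying returning: {Cruise}.
States satisfying A[¬returning U returning]: {Cruise}.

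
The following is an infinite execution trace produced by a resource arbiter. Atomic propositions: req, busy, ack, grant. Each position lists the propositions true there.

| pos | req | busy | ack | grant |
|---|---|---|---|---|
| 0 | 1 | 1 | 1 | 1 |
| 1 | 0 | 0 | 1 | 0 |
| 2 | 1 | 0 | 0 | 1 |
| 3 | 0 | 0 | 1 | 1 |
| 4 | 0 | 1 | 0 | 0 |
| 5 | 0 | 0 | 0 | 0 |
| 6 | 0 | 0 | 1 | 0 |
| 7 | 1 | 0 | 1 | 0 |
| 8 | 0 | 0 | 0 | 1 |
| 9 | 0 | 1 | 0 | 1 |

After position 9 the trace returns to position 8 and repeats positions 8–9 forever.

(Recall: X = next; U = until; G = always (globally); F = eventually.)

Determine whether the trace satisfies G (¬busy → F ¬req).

¬busy → F ¬req holds at every position 0..9, and those are all positions ever visited, so G (¬busy → F ¬req) holds.
Positions where ¬busy holds: 1, 2, 3, 5, 6, 7, 8.
Check F ¬req at each: 1→ok, 2→ok, 3→ok, 5→ok, 6→ok, 7→ok, 8→ok.

Holds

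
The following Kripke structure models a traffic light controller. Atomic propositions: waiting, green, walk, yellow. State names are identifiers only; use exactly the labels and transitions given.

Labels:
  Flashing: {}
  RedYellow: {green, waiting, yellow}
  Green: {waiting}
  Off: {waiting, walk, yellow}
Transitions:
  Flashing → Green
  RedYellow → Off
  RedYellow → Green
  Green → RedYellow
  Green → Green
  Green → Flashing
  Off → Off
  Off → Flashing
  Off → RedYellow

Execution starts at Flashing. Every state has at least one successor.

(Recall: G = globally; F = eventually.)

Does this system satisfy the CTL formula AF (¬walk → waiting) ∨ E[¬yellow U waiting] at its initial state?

Yes

States satisfying ¬walk → waiting: {RedYellow, Green, Off}.
States satisfying AF (¬walk → waiting): {Flashing, RedYellow, Green, Off}.
States satisfying ¬yellow: {Flashing, Green}.
States satisfying waiting: {RedYellow, Green, Off}.
States satisfying E[¬yellow U waiting]: {Flashing, RedYellow, Green, Off}.
States satisfying AF (¬walk → waiting) ∨ E[¬yellow U waiting]: {Flashing, RedYellow, Green, Off}.
Flashing ∈ Sat(AF (¬walk → waiting) ∨ E[¬yellow U waiting]).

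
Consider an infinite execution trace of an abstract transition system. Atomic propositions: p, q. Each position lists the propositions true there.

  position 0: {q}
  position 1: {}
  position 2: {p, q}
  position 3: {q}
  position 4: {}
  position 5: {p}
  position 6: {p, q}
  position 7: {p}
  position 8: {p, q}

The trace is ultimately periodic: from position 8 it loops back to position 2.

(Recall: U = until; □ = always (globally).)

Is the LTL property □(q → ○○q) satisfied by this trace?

Does not hold

q → ○○q must hold at every position from 0 onward. It fails at position 2, so □(q → ○○q) is false.
Positions where q holds: 0, 2, 3, 6, 8.
Check ○○q at each: 0→ok, 2→fails, 3→fails, 6→ok, 8→ok.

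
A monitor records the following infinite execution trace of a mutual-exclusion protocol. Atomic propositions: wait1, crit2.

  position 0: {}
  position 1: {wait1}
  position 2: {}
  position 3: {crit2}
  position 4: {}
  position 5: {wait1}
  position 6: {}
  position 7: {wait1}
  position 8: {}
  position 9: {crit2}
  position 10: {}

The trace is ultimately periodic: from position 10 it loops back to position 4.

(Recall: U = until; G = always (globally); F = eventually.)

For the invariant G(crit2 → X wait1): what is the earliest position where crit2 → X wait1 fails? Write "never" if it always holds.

3

Check crit2 → X wait1 at each position in order: 0 ✓, 1 ✓, 2 ✓.
At position 3 the labels are {crit2} and the next position 4 has {}, so crit2 → X wait1 is false there. This is the first violation.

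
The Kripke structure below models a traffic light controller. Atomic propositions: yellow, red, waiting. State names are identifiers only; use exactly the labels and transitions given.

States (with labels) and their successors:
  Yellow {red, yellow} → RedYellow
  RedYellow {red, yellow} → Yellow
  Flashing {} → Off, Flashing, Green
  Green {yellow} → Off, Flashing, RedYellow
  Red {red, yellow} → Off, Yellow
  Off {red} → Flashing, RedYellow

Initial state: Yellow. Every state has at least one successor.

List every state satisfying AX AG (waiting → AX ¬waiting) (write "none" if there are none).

States satisfying AG (waiting → AX ¬waiting): {Yellow, RedYellow, Flashing, Green, Red, Off}.
States satisfying AX AG (waiting → AX ¬waiting): {Yellow, RedYellow, Flashing, Green, Red, Off}.

{Yellow, RedYellow, Flashing, Green, Red, Off}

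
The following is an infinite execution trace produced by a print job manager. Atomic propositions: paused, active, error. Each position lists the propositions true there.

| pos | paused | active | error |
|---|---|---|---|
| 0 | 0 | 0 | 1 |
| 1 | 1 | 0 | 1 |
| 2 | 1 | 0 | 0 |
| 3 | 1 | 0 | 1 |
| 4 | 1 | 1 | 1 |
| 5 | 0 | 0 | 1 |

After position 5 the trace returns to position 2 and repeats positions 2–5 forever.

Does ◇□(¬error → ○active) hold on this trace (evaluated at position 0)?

□(¬error → ○active) is false at every position 0..5, so it never becomes true and ◇□(¬error → ○active) fails.

Does not hold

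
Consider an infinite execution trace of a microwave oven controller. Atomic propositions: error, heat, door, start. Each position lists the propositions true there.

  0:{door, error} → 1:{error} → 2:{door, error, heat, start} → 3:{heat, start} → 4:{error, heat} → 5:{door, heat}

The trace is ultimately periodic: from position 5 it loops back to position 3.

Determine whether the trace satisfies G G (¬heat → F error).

Satisfied

G (¬heat → F error) holds at every position 0..5, and those are all positions ever visited, so G G (¬heat → F error) holds.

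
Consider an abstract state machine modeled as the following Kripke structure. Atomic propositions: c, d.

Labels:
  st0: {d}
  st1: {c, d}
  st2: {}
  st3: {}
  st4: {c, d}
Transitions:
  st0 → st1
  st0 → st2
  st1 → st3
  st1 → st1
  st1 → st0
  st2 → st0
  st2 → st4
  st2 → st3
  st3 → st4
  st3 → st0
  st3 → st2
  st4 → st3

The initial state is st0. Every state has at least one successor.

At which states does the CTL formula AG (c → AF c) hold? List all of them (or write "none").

{st0, st1, st2, st3, st4}

States satisfying c → AF c: {st0, st1, st2, st3, st4}.
States satisfying AG (c → AF c): {st0, st1, st2, st3, st4}.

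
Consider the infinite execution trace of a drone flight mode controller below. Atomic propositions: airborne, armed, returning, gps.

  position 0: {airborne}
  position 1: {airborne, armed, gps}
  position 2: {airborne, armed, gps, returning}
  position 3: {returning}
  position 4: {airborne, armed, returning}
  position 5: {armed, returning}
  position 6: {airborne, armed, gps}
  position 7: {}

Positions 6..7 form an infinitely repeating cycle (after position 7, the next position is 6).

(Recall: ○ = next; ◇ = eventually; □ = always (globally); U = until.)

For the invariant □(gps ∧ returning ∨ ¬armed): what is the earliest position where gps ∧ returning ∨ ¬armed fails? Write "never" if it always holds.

Check gps ∧ returning ∨ ¬armed at each position in order: 0 ✓.
At position 1 the labels are {airborne, armed, gps}, so gps ∧ returning ∨ ¬armed is false there. This is the first violation.

1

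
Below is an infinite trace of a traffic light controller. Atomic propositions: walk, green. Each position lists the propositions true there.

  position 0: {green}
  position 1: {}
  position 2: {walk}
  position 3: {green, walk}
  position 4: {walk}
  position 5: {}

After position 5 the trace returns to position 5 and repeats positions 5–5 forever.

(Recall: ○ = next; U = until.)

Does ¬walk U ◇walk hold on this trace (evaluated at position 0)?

Yes

Walking from position 0: ◇walk first holds at position 0, and ¬walk holds at every earlier position along the way, so ¬walk U ◇walk holds.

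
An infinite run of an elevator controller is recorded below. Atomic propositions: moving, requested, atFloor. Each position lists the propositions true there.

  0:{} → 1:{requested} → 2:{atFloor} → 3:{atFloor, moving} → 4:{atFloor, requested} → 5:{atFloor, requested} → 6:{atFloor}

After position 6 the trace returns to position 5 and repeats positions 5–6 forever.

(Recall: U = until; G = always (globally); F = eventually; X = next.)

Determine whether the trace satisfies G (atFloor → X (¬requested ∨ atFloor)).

Holds

atFloor → X (¬requested ∨ atFloor) holds at every position 0..6, and those are all positions ever visited, so G (atFloor → X (¬requested ∨ atFloor)) holds.
Positions where atFloor holds: 2, 3, 4, 5, 6.
Check X (¬requested ∨ atFloor) at each: 2→ok, 3→ok, 4→ok, 5→ok, 6→ok.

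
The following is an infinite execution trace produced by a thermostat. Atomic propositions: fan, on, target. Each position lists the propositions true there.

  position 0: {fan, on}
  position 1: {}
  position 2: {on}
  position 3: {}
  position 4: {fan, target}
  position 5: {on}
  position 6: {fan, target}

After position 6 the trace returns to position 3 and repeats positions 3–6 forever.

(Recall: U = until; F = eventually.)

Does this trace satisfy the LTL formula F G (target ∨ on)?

Violated

G (target ∨ on) is false at every position 0..6, so it never becomes true and F G (target ∨ on) fails.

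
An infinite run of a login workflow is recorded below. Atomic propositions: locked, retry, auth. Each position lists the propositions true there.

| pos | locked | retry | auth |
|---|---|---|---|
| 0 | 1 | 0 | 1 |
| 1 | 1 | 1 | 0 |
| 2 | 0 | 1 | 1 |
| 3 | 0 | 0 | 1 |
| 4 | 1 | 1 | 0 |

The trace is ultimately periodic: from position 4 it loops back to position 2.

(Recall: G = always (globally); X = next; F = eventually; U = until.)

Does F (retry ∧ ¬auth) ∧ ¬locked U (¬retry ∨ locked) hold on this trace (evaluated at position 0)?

Holds

retry ∧ ¬auth holds at position 1, which is reachable from 0, so F (retry ∧ ¬auth) holds.
Walking from position 0: ¬retry ∨ locked first holds at position 0, and ¬locked holds at every earlier position along the way, so ¬locked U (¬retry ∨ locked) holds.
At position 0: F (retry ∧ ¬auth) is true; ¬locked U (¬retry ∨ locked) is true; so F (retry ∧ ¬auth) ∧ ¬locked U (¬retry ∨ locked) is true.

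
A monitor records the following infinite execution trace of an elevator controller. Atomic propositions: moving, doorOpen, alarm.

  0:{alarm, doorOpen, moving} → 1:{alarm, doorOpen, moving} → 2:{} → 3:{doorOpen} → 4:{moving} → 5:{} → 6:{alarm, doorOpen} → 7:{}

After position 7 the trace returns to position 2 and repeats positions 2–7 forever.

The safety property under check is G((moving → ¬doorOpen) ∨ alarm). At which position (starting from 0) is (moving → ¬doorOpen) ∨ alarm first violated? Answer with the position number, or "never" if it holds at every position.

(moving → ¬doorOpen) ∨ alarm holds at every position 0..7, and those are all the positions the trace ever visits, so the invariant G((moving → ¬doorOpen) ∨ alarm) is never violated.

never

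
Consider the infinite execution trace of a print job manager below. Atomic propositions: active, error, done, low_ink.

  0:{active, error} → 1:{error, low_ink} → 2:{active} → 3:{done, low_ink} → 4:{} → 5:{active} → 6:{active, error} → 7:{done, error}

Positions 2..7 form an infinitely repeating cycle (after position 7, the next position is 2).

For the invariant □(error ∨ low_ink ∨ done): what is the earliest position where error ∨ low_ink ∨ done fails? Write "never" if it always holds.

2

Check error ∨ low_ink ∨ done at each position in order: 0 ✓, 1 ✓.
At position 2 the labels are {active}, so error ∨ low_ink ∨ done is false there. This is the first violation.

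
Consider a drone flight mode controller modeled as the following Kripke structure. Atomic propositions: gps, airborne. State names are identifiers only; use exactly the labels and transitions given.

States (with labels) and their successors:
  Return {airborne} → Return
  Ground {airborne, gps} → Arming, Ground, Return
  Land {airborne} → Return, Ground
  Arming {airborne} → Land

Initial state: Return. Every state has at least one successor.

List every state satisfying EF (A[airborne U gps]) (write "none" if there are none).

{Ground, Land, Arming}

States satisfying A[airborne U gps]: {Ground}.
States satisfying EF (A[airborne U gps]): {Ground, Land, Arming}.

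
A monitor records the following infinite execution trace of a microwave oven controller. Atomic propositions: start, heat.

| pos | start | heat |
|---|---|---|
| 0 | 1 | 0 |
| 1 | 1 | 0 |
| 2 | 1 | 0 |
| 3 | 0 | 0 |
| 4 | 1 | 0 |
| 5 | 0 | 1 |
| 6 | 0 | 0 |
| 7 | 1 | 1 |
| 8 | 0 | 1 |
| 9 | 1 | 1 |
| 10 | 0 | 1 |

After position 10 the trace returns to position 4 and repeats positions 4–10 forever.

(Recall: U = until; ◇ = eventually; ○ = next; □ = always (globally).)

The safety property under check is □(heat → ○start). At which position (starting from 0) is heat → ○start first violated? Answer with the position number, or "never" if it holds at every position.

Check heat → ○start at each position in order: 0 ✓, 1 ✓, 2 ✓, 3 ✓, 4 ✓.
At position 5 the labels are {heat} and the next position 6 has {}, so heat → ○start is false there. This is the first violation.

5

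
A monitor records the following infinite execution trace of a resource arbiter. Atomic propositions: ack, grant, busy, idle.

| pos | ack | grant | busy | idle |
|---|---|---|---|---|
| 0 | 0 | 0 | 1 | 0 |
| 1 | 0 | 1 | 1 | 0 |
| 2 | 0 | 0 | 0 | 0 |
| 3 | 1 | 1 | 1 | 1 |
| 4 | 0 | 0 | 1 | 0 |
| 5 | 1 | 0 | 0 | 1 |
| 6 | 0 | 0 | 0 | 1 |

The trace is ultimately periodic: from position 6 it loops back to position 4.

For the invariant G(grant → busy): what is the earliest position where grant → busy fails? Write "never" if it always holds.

never

grant → busy holds at every position 0..6, and those are all the positions the trace ever visits, so the invariant G(grant → busy) is never violated.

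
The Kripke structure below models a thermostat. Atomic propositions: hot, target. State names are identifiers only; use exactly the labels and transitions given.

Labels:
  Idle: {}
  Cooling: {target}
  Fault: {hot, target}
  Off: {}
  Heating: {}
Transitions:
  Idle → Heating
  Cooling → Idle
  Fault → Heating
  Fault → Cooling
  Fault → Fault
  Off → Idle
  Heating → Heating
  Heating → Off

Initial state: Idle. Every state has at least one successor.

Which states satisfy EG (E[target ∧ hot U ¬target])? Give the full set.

{Idle, Fault, Off, Heating}

States satisfying E[target ∧ hot U ¬target]: {Idle, Fault, Off, Heating}.
States satisfying EG (E[target ∧ hot U ¬target]): {Idle, Fault, Off, Heating}.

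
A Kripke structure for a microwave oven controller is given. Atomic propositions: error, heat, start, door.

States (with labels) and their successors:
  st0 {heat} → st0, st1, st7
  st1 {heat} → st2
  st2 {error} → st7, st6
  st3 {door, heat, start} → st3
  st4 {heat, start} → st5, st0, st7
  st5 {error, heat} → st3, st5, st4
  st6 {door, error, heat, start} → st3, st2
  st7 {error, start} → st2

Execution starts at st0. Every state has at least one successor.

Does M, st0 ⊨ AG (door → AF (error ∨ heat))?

Satisfied

States satisfying door → AF (error ∨ heat): {st0, st1, st2, st3, st4, st5, st6, st7}.
States satisfying AG (door → AF (error ∨ heat)): {st0, st1, st2, st3, st4, st5, st6, st7}.
Every state reachable from st0 satisfies door → AF (error ∨ heat).
st0 ∈ Sat(AG (door → AF (error ∨ heat))).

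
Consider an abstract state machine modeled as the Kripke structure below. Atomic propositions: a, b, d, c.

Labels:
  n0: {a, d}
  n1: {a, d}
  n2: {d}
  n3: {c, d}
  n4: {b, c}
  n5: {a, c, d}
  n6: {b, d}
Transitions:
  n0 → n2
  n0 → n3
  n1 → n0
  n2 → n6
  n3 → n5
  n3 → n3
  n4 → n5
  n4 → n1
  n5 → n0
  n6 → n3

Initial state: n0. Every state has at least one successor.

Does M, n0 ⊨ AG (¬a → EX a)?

Does not hold

States satisfying ¬a → EX a: {n0, n1, n3, n4, n5}.
States satisfying AG (¬a → EX a): ∅.
n2 is reachable from n0 and violates ¬a → EX a, so AG fails at n0.
n0 ∉ Sat(AG (¬a → EX a)).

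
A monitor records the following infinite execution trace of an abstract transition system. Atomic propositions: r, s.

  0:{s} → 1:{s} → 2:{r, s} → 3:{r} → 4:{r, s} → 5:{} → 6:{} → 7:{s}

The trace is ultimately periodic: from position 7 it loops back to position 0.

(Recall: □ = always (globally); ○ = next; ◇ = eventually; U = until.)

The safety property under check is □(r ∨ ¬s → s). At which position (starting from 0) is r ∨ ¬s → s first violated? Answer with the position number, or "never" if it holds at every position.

3

Check r ∨ ¬s → s at each position in order: 0 ✓, 1 ✓, 2 ✓.
At position 3 the labels are {r}, so r ∨ ¬s → s is false there. This is the first violation.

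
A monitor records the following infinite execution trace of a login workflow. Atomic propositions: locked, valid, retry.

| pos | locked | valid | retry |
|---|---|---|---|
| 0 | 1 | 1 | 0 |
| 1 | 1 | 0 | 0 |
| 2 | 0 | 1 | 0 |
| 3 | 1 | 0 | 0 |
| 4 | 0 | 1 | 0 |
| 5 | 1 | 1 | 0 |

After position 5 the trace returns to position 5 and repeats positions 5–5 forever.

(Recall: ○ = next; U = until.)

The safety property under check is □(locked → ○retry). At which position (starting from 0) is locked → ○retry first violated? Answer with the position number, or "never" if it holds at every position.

At position 0 the labels are {locked, valid} and the next position 1 has {locked}, so locked → ○retry is false there. This is the first violation.

0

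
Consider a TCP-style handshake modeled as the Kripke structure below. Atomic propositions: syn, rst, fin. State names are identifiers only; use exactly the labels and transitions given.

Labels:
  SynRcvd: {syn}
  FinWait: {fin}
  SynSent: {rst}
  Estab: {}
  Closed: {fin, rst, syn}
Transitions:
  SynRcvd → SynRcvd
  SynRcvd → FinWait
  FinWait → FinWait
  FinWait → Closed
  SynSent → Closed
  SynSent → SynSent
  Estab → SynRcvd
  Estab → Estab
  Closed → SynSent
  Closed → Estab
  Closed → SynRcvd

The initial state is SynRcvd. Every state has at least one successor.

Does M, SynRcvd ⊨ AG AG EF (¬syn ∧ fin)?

Holds

States satisfying AG EF (¬syn ∧ fin): {SynRcvd, FinWait, SynSent, Estab, Closed}.
States satisfying AG AG EF (¬syn ∧ fin): {SynRcvd, FinWait, SynSent, Estab, Closed}.
Every state reachable from SynRcvd satisfies AG EF (¬syn ∧ fin).
SynRcvd ∈ Sat(AG AG EF (¬syn ∧ fin)).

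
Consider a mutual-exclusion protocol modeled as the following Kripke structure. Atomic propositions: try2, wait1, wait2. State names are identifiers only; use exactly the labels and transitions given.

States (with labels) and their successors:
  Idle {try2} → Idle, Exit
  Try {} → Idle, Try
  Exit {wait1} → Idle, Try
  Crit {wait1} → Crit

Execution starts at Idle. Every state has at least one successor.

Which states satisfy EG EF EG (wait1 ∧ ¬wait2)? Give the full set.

{Crit}

States satisfying EF EG (wait1 ∧ ¬wait2): {Crit}.
States satisfying EG EF EG (wait1 ∧ ¬wait2): {Crit}.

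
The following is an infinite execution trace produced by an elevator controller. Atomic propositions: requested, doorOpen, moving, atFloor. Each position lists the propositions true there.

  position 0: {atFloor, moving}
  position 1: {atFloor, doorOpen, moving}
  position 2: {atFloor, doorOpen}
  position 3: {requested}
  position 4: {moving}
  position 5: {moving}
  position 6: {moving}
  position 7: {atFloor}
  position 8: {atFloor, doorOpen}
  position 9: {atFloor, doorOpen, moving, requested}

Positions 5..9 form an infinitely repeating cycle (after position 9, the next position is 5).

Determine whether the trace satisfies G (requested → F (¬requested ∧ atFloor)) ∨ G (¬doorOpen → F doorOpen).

Satisfied

requested → F (¬requested ∧ atFloor) holds at every position 0..9, and those are all positions ever visited, so G (requested → F (¬requested ∧ atFloor)) holds.
Positions where requested holds: 3, 9.
Check F (¬requested ∧ atFloor) at each: 3→ok, 9→ok.
¬doorOpen → F doorOpen holds at every position 0..9, and those are all positions ever visited, so G (¬doorOpen → F doorOpen) holds.
Positions where ¬doorOpen holds: 0, 3, 4, 5, 6, 7.
Check F doorOpen at each: 0→ok, 3→ok, 4→ok, 5→ok, 6→ok, 7→ok.
At position 0: G (requested → F (¬requested ∧ atFloor)) is true; G (¬doorOpen → F doorOpen) is true; so G (requested → F (¬requested ∧ atFloor)) ∨ G (¬doorOpen → F doorOpen) is true.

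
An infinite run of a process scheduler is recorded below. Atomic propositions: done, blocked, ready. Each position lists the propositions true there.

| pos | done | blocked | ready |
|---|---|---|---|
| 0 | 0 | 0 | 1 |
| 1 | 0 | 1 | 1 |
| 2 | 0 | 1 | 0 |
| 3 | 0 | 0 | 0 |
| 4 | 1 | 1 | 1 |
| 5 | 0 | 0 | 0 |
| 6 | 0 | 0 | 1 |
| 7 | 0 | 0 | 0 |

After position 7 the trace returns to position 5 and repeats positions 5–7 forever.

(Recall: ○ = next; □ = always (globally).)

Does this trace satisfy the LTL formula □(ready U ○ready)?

ready U ○ready must hold at every position from 0 onward. It fails at position 1, so □(ready U ○ready) is false.

Violated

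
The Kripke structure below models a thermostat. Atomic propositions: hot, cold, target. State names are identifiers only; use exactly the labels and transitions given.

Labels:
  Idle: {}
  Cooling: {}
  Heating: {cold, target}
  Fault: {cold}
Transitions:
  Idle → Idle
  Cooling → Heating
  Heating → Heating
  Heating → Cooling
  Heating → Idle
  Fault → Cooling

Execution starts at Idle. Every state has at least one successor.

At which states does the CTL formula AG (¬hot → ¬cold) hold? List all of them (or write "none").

{Idle}

States satisfying ¬hot → ¬cold: {Idle, Cooling}.
States satisfying AG (¬hot → ¬cold): {Idle}.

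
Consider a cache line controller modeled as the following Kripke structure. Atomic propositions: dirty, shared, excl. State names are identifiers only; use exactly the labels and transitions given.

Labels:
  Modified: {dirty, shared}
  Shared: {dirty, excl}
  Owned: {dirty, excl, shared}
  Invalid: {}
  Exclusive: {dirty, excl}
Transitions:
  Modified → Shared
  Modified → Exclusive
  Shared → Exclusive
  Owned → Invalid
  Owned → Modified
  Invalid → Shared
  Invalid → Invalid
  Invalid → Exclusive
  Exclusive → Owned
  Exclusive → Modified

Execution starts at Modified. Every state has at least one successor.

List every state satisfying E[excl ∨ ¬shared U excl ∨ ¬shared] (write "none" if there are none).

States satisfying excl ∨ ¬shared: {Shared, Owned, Invalid, Exclusive}.
States satisfying E[excl ∨ ¬shared U excl ∨ ¬shared]: {Shared, Owned, Invalid, Exclusive}.

{Shared, Owned, Invalid, Exclusive}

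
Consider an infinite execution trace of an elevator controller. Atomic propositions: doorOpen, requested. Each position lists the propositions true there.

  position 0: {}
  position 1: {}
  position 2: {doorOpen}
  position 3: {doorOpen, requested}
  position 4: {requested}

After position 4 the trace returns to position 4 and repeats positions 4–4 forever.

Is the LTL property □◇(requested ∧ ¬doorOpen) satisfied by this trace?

◇(requested ∧ ¬doorOpen) holds at every position 0..4, and those are all positions ever visited, so □◇(requested ∧ ¬doorOpen) holds.

Yes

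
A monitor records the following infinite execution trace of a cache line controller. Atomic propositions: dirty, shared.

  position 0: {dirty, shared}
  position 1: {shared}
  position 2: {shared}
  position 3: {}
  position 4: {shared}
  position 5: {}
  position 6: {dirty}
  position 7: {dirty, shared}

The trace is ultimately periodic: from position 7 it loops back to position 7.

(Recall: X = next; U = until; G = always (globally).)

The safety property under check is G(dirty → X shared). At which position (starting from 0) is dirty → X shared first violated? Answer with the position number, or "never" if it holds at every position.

never

dirty → X shared holds at every position 0..7, and those are all the positions the trace ever visits, so the invariant G(dirty → X shared) is never violated.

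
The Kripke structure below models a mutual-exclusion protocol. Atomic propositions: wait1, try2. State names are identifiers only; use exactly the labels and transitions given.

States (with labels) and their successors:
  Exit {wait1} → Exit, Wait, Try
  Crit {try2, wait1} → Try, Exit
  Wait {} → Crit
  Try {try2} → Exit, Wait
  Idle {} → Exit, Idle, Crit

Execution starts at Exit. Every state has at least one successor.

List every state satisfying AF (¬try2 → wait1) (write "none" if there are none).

{Exit, Crit, Wait, Try}

States satisfying ¬try2 → wait1: {Exit, Crit, Try}.
States satisfying AF (¬try2 → wait1): {Exit, Crit, Wait, Try}.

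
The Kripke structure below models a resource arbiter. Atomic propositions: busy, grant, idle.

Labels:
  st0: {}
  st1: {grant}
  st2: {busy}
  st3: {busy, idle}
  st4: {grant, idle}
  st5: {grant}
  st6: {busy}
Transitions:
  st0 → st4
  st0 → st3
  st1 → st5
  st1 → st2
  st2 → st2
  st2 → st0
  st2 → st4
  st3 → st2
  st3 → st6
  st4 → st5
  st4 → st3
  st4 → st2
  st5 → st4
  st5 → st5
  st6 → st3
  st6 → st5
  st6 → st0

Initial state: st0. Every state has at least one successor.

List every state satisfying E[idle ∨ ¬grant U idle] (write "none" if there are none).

{st0, st2, st3, st4, st6}

States satisfying idle ∨ ¬grant: {st0, st2, st3, st4, st6}.
States satisfying idle: {st3, st4}.
States satisfying E[idle ∨ ¬grant U idle]: {st0, st2, st3, st4, st6}.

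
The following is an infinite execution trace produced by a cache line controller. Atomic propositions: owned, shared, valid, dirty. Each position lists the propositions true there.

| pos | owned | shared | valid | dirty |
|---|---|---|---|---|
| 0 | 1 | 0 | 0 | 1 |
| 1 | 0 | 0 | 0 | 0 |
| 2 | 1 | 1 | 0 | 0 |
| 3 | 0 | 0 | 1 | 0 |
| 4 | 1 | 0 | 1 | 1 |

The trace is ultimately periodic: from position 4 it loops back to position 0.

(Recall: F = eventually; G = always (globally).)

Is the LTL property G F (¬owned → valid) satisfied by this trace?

F (¬owned → valid) holds at every position 0..4, and those are all positions ever visited, so G F (¬owned → valid) holds.

Holds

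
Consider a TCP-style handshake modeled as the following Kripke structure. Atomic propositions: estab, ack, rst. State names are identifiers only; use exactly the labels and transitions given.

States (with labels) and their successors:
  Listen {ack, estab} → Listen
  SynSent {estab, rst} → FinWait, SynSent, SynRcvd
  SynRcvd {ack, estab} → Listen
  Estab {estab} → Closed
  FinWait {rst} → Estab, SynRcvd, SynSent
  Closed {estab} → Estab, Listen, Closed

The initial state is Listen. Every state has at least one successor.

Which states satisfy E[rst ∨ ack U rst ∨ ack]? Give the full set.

{Listen, SynSent, SynRcvd, FinWait}

States satisfying rst ∨ ack: {Listen, SynSent, SynRcvd, FinWait}.
States satisfying E[rst ∨ ack U rst ∨ ack]: {Listen, SynSent, SynRcvd, FinWait}.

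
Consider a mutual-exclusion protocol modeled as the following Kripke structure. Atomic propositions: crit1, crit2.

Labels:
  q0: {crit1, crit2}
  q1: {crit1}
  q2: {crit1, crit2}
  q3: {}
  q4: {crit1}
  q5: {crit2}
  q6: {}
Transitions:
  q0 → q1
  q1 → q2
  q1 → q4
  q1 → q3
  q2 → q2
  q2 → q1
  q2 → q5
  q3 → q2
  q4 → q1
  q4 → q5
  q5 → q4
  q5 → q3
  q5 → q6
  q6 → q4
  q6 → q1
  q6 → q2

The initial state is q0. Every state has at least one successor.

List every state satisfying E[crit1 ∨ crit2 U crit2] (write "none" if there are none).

{q0, q1, q2, q4, q5}

States satisfying crit1 ∨ crit2: {q0, q1, q2, q4, q5}.
States satisfying crit2: {q0, q2, q5}.
States satisfying E[crit1 ∨ crit2 U crit2]: {q0, q1, q2, q4, q5}.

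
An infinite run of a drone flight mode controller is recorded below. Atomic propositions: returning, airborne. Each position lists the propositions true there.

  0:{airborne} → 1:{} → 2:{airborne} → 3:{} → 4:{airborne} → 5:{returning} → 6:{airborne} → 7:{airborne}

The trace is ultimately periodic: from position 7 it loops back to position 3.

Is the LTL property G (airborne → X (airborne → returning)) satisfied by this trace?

Violated

airborne → X (airborne → returning) must hold at every position from 0 onward. It fails at position 6, so G (airborne → X (airborne → returning)) is false.
Positions where airborne holds: 0, 2, 4, 6, 7.
Check X (airborne → returning) at each: 0→ok, 2→ok, 4→ok, 6→fails, 7→ok.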